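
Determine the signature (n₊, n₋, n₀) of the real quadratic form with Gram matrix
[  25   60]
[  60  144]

Answer: (1, 0, 1)

Derivation:
step 0: pivot 25 → sign +
step 1: row/col 1 already zero → sign 0
signature = (1, 0, 1)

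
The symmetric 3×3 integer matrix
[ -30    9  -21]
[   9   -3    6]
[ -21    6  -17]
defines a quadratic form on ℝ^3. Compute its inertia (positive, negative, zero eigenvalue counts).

Answer: (0, 3, 0)

Derivation:
step 0: pivot -30 → sign −
step 1: pivot -3/10 → sign −
step 2: pivot -2 → sign −
signature = (0, 3, 0)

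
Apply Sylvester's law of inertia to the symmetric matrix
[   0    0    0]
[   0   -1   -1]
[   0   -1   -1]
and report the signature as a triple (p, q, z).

Answer: (0, 1, 2)

Derivation:
step 0: pivot -1 → sign −
step 1: row/col 1 already zero → sign 0
step 2: row/col 2 already zero → sign 0
signature = (0, 1, 2)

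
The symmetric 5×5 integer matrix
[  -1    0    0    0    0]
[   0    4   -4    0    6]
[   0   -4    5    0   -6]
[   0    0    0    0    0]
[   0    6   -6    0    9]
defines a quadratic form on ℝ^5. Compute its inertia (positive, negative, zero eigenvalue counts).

step 0: pivot -1 → sign −
step 1: pivot 4 → sign +
step 2: pivot 1 → sign +
step 3: row/col 3 already zero → sign 0
step 4: row/col 4 already zero → sign 0
signature = (2, 1, 2)

Answer: (2, 1, 2)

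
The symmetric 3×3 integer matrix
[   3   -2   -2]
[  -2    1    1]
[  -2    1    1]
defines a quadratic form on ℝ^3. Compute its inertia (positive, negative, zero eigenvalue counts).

step 0: pivot 3 → sign +
step 1: pivot -1/3 → sign −
step 2: row/col 2 already zero → sign 0
signature = (1, 1, 1)

Answer: (1, 1, 1)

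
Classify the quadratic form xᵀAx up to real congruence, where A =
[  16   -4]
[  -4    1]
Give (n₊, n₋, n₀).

step 0: pivot 16 → sign +
step 1: row/col 1 already zero → sign 0
signature = (1, 0, 1)

Answer: (1, 0, 1)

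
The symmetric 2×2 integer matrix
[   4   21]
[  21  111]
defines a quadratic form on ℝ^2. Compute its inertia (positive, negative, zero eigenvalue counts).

Answer: (2, 0, 0)

Derivation:
step 0: pivot 4 → sign +
step 1: pivot 3/4 → sign +
signature = (2, 0, 0)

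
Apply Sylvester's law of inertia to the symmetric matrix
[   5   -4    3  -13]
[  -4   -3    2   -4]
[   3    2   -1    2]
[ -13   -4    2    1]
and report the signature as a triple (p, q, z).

Answer: (3, 1, 0)

Derivation:
step 0: pivot 5 → sign +
step 1: pivot -31/5 → sign −
step 2: pivot 10/31 → sign +
step 3: pivot 1/10 → sign +
signature = (3, 1, 0)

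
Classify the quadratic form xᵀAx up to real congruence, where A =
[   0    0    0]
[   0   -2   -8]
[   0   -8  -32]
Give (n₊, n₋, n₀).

step 0: pivot -2 → sign −
step 1: row/col 1 already zero → sign 0
step 2: row/col 2 already zero → sign 0
signature = (0, 1, 2)

Answer: (0, 1, 2)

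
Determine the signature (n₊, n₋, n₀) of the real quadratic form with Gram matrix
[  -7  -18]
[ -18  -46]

step 0: pivot -7 → sign −
step 1: pivot 2/7 → sign +
signature = (1, 1, 0)

Answer: (1, 1, 0)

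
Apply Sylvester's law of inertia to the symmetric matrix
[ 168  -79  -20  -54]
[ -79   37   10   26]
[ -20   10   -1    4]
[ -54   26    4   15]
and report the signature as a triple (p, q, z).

step 0: pivot 168 → sign +
step 1: pivot -25/168 → sign −
step 2: pivot -1 → sign −
step 3: pivot 3/25 → sign +
signature = (2, 2, 0)

Answer: (2, 2, 0)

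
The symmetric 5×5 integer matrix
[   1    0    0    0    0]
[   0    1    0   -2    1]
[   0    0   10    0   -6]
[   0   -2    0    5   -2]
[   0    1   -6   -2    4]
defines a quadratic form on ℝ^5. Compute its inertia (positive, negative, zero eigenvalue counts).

Answer: (4, 1, 0)

Derivation:
step 0: pivot 1 → sign +
step 1: pivot 1 → sign +
step 2: pivot 10 → sign +
step 3: pivot 1 → sign +
step 4: pivot -3/5 → sign −
signature = (4, 1, 0)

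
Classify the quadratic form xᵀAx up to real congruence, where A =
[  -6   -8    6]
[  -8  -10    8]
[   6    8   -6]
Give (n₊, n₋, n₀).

step 0: pivot -6 → sign −
step 1: pivot 2/3 → sign +
step 2: row/col 2 already zero → sign 0
signature = (1, 1, 1)

Answer: (1, 1, 1)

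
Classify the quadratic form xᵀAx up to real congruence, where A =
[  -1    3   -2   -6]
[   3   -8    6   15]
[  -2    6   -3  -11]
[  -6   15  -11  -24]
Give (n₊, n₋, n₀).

step 0: pivot -1 → sign −
step 1: pivot 1 → sign +
step 2: pivot 1 → sign +
step 3: pivot 2 → sign +
signature = (3, 1, 0)

Answer: (3, 1, 0)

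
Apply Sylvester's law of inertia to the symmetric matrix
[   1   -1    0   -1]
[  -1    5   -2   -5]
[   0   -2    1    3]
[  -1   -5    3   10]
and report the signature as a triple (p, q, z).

Answer: (2, 0, 2)

Derivation:
step 0: pivot 1 → sign +
step 1: pivot 4 → sign +
step 2: row/col 2 already zero → sign 0
step 3: row/col 3 already zero → sign 0
signature = (2, 0, 2)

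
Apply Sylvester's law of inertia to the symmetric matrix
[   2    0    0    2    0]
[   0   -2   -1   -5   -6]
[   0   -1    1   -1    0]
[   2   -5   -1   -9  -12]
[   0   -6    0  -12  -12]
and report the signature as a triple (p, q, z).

Answer: (2, 1, 2)

Derivation:
step 0: pivot 2 → sign +
step 1: pivot -2 → sign −
step 2: pivot 3/2 → sign +
step 3: row/col 3 already zero → sign 0
step 4: row/col 4 already zero → sign 0
signature = (2, 1, 2)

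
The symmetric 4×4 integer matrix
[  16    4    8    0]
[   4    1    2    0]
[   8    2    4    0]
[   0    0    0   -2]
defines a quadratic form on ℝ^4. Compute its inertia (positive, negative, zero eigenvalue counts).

step 0: pivot 16 → sign +
step 1: pivot -2 → sign −
step 2: row/col 2 already zero → sign 0
step 3: row/col 3 already zero → sign 0
signature = (1, 1, 2)

Answer: (1, 1, 2)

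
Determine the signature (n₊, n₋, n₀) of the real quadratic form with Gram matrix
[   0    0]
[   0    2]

step 0: pivot 2 → sign +
step 1: row/col 1 already zero → sign 0
signature = (1, 0, 1)

Answer: (1, 0, 1)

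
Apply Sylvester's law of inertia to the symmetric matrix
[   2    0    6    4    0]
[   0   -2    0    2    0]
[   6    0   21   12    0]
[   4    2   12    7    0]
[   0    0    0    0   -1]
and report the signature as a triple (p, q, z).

step 0: pivot 2 → sign +
step 1: pivot -2 → sign −
step 2: pivot 3 → sign +
step 3: pivot 1 → sign +
step 4: pivot -1 → sign −
signature = (3, 2, 0)

Answer: (3, 2, 0)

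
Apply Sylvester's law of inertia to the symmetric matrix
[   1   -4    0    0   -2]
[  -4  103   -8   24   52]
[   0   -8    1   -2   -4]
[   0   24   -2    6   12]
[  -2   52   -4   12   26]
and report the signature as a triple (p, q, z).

step 0: pivot 1 → sign +
step 1: pivot 87 → sign +
step 2: pivot 23/87 → sign +
step 3: pivot -18/23 → sign −
step 4: pivot -2/9 → sign −
signature = (3, 2, 0)

Answer: (3, 2, 0)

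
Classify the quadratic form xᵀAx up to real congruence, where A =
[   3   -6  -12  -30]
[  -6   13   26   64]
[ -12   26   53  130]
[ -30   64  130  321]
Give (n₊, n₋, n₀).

step 0: pivot 3 → sign +
step 1: pivot 1 → sign +
step 2: pivot 1 → sign +
step 3: pivot 1 → sign +
signature = (4, 0, 0)

Answer: (4, 0, 0)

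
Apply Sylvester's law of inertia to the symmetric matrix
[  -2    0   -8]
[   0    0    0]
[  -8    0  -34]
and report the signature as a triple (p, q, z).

step 0: pivot -2 → sign −
step 1: pivot -2 → sign −
step 2: row/col 2 already zero → sign 0
signature = (0, 2, 1)

Answer: (0, 2, 1)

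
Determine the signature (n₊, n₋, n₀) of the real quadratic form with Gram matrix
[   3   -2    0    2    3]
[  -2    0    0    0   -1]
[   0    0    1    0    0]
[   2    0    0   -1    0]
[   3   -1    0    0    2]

step 0: pivot 3 → sign +
step 1: pivot -4/3 → sign −
step 2: pivot 1 → sign +
step 3: pivot -1 → sign −
step 4: pivot 3/4 → sign +
signature = (3, 2, 0)

Answer: (3, 2, 0)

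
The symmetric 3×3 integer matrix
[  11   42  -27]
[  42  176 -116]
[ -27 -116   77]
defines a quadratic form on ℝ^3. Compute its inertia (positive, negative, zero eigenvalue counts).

Answer: (3, 0, 0)

Derivation:
step 0: pivot 11 → sign +
step 1: pivot 172/11 → sign +
step 2: pivot 3/43 → sign +
signature = (3, 0, 0)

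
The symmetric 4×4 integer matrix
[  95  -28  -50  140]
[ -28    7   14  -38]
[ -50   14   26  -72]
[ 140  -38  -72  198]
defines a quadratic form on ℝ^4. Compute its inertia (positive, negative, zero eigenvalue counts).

Answer: (2, 2, 0)

Derivation:
step 0: pivot 95 → sign +
step 1: pivot -119/95 → sign −
step 2: pivot 2/17 → sign +
step 3: pivot -2/7 → sign −
signature = (2, 2, 0)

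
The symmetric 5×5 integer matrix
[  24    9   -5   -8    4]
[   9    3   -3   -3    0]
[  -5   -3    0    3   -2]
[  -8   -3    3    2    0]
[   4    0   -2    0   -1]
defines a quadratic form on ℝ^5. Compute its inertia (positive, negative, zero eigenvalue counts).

Answer: (2, 3, 0)

Derivation:
step 0: pivot 24 → sign +
step 1: pivot -3/8 → sign −
step 2: pivot 7/3 → sign +
step 3: pivot -10/7 → sign −
step 4: pivot -1/5 → sign −
signature = (2, 3, 0)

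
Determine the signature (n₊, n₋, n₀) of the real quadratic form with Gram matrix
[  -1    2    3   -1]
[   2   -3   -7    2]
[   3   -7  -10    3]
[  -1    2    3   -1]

Answer: (1, 2, 1)

Derivation:
step 0: pivot -1 → sign −
step 1: pivot 1 → sign +
step 2: pivot -2 → sign −
step 3: row/col 3 already zero → sign 0
signature = (1, 2, 1)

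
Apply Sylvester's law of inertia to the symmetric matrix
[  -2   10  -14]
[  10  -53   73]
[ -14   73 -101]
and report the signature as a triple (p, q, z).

step 0: pivot -2 → sign −
step 1: pivot -3 → sign −
step 2: row/col 2 already zero → sign 0
signature = (0, 2, 1)

Answer: (0, 2, 1)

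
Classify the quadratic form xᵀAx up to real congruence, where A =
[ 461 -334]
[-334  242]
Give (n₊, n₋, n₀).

Answer: (2, 0, 0)

Derivation:
step 0: pivot 461 → sign +
step 1: pivot 6/461 → sign +
signature = (2, 0, 0)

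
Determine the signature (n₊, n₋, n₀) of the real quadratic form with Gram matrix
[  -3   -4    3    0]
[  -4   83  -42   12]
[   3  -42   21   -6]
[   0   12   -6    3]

step 0: pivot -3 → sign −
step 1: pivot 265/3 → sign +
step 2: pivot 12/265 → sign +
step 3: row/col 3 already zero → sign 0
signature = (2, 1, 1)

Answer: (2, 1, 1)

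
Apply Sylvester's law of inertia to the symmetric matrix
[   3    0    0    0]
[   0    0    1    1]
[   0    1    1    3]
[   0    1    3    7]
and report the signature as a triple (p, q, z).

step 0: pivot 3 → sign +
step 1: pivot 1 → sign +
step 2: pivot -1 → sign −
step 3: pivot 2 → sign +
signature = (3, 1, 0)

Answer: (3, 1, 0)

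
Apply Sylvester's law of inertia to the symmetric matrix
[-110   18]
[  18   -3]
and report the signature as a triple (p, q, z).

Answer: (0, 2, 0)

Derivation:
step 0: pivot -110 → sign −
step 1: pivot -3/55 → sign −
signature = (0, 2, 0)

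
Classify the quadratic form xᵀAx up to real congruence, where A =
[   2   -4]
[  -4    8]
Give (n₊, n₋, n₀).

Answer: (1, 0, 1)

Derivation:
step 0: pivot 2 → sign +
step 1: row/col 1 already zero → sign 0
signature = (1, 0, 1)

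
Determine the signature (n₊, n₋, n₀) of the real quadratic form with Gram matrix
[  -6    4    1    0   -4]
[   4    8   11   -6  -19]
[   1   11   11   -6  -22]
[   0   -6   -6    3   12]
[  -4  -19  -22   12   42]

step 0: pivot -6 → sign −
step 1: pivot 32/3 → sign +
step 2: pivot -51/32 → sign −
step 3: pivot -3/17 → sign −
step 4: pivot 3/2 → sign +
signature = (2, 3, 0)

Answer: (2, 3, 0)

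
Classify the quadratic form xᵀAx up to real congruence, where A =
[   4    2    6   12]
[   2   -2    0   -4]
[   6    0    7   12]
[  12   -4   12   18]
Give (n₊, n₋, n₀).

Answer: (2, 2, 0)

Derivation:
step 0: pivot 4 → sign +
step 1: pivot -3 → sign −
step 2: pivot 1 → sign +
step 3: pivot -2/3 → sign −
signature = (2, 2, 0)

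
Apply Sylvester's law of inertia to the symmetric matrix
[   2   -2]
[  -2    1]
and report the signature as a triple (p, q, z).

Answer: (1, 1, 0)

Derivation:
step 0: pivot 2 → sign +
step 1: pivot -1 → sign −
signature = (1, 1, 0)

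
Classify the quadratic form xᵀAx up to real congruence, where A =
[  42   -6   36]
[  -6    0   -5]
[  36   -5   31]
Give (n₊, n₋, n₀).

Answer: (2, 1, 0)

Derivation:
step 0: pivot 42 → sign +
step 1: pivot -6/7 → sign −
step 2: pivot 1/6 → sign +
signature = (2, 1, 0)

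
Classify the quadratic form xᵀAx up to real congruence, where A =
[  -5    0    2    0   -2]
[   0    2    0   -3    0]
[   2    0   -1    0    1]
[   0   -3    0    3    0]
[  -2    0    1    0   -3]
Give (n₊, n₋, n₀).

Answer: (1, 4, 0)

Derivation:
step 0: pivot -5 → sign −
step 1: pivot 2 → sign +
step 2: pivot -1/5 → sign −
step 3: pivot -3/2 → sign −
step 4: pivot -2 → sign −
signature = (1, 4, 0)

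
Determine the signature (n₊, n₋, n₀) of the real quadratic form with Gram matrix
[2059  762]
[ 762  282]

step 0: pivot 2059 → sign +
step 1: pivot -6/2059 → sign −
signature = (1, 1, 0)

Answer: (1, 1, 0)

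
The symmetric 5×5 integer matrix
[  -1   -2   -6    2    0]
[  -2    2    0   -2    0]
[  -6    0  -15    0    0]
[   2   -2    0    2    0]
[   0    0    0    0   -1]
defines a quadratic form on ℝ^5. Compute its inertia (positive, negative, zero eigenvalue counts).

Answer: (1, 3, 1)

Derivation:
step 0: pivot -1 → sign −
step 1: pivot 6 → sign +
step 2: pivot -3 → sign −
step 3: pivot -1 → sign −
step 4: row/col 4 already zero → sign 0
signature = (1, 3, 1)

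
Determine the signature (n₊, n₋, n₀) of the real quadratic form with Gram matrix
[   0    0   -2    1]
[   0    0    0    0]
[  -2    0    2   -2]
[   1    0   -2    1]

step 0: pivot 2 → sign +
step 1: pivot -2 → sign −
step 2: pivot -1/2 → sign −
step 3: row/col 3 already zero → sign 0
signature = (1, 2, 1)

Answer: (1, 2, 1)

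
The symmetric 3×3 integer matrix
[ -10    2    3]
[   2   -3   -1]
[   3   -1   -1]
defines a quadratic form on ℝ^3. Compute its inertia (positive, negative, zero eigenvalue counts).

Answer: (0, 3, 0)

Derivation:
step 0: pivot -10 → sign −
step 1: pivot -13/5 → sign −
step 2: pivot -1/26 → sign −
signature = (0, 3, 0)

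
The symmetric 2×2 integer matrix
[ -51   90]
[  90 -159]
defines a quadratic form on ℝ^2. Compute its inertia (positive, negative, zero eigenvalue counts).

Answer: (0, 2, 0)

Derivation:
step 0: pivot -51 → sign −
step 1: pivot -3/17 → sign −
signature = (0, 2, 0)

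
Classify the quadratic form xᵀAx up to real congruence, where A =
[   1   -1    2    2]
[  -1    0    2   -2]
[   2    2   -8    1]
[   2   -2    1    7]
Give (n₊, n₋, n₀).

Answer: (3, 1, 0)

Derivation:
step 0: pivot 1 → sign +
step 1: pivot -1 → sign −
step 2: pivot 4 → sign +
step 3: pivot 3/4 → sign +
signature = (3, 1, 0)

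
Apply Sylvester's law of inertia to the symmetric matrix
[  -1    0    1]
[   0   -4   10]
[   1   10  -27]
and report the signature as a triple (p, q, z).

Answer: (0, 3, 0)

Derivation:
step 0: pivot -1 → sign −
step 1: pivot -4 → sign −
step 2: pivot -1 → sign −
signature = (0, 3, 0)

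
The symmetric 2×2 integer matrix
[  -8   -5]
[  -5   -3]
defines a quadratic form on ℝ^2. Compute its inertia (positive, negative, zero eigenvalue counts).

Answer: (1, 1, 0)

Derivation:
step 0: pivot -8 → sign −
step 1: pivot 1/8 → sign +
signature = (1, 1, 0)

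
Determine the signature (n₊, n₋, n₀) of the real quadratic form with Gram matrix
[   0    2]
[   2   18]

step 0: pivot 18 → sign +
step 1: pivot -2/9 → sign −
signature = (1, 1, 0)

Answer: (1, 1, 0)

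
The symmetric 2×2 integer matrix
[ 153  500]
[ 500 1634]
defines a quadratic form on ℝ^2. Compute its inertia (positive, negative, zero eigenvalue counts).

step 0: pivot 153 → sign +
step 1: pivot 2/153 → sign +
signature = (2, 0, 0)

Answer: (2, 0, 0)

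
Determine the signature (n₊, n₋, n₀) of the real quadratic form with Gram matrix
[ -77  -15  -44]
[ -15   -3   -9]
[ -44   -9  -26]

Answer: (1, 2, 0)

Derivation:
step 0: pivot -77 → sign −
step 1: pivot -6/77 → sign −
step 2: pivot 3/2 → sign +
signature = (1, 2, 0)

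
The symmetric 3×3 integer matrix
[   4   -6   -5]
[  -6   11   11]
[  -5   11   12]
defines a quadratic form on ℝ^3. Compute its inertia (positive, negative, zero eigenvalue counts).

step 0: pivot 4 → sign +
step 1: pivot 2 → sign +
step 2: pivot -3/8 → sign −
signature = (2, 1, 0)

Answer: (2, 1, 0)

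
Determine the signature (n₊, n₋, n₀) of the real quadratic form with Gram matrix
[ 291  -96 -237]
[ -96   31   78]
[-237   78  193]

Answer: (2, 1, 0)

Derivation:
step 0: pivot 291 → sign +
step 1: pivot -65/97 → sign −
step 2: pivot 2/65 → sign +
signature = (2, 1, 0)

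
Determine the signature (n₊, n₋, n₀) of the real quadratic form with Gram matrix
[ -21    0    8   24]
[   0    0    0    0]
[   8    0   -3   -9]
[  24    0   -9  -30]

Answer: (1, 2, 1)

Derivation:
step 0: pivot -21 → sign −
step 1: pivot 1/21 → sign +
step 2: pivot -3 → sign −
step 3: row/col 3 already zero → sign 0
signature = (1, 2, 1)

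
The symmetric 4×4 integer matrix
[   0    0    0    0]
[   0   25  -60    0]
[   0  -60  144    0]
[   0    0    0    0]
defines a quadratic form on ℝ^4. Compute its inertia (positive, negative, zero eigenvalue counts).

step 0: pivot 25 → sign +
step 1: row/col 1 already zero → sign 0
step 2: row/col 2 already zero → sign 0
step 3: row/col 3 already zero → sign 0
signature = (1, 0, 3)

Answer: (1, 0, 3)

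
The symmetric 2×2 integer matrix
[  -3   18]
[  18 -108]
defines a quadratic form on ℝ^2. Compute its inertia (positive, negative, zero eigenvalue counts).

step 0: pivot -3 → sign −
step 1: row/col 1 already zero → sign 0
signature = (0, 1, 1)

Answer: (0, 1, 1)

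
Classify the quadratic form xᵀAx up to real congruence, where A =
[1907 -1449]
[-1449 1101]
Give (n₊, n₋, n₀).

step 0: pivot 1907 → sign +
step 1: pivot 6/1907 → sign +
signature = (2, 0, 0)

Answer: (2, 0, 0)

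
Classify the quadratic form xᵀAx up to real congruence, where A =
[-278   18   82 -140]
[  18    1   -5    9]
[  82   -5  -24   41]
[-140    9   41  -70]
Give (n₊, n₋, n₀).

Answer: (2, 2, 0)

Derivation:
step 0: pivot -278 → sign −
step 1: pivot 301/139 → sign +
step 2: pivot 1/7 → sign +
step 3: pivot -3/43 → sign −
signature = (2, 2, 0)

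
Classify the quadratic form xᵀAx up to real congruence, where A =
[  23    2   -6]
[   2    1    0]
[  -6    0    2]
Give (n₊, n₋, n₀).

Answer: (3, 0, 0)

Derivation:
step 0: pivot 23 → sign +
step 1: pivot 19/23 → sign +
step 2: pivot 2/19 → sign +
signature = (3, 0, 0)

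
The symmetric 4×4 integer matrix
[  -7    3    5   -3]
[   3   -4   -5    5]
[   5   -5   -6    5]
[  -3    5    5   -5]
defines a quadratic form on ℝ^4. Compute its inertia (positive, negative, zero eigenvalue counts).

step 0: pivot -7 → sign −
step 1: pivot -19/7 → sign −
step 2: pivot 11/19 → sign +
step 3: pivot -6/11 → sign −
signature = (1, 3, 0)

Answer: (1, 3, 0)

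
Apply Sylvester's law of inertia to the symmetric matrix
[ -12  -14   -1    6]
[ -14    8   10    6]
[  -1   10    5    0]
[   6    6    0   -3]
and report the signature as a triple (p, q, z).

step 0: pivot -12 → sign −
step 1: pivot 73/3 → sign +
step 2: pivot -3/73 → sign −
step 3: row/col 3 already zero → sign 0
signature = (1, 2, 1)

Answer: (1, 2, 1)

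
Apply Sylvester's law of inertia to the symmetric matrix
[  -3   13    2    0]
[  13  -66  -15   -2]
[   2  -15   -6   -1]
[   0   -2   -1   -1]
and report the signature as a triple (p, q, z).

step 0: pivot -3 → sign −
step 1: pivot -29/3 → sign −
step 2: pivot -15/29 → sign −
step 3: pivot -2/5 → sign −
signature = (0, 4, 0)

Answer: (0, 4, 0)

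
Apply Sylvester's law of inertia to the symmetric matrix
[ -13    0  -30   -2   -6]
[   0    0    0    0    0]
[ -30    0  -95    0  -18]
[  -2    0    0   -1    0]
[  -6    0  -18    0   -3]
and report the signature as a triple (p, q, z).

Answer: (2, 2, 1)

Derivation:
step 0: pivot -13 → sign −
step 1: pivot -335/13 → sign −
step 2: pivot 9/67 → sign +
step 3: pivot 1/5 → sign +
step 4: row/col 4 already zero → sign 0
signature = (2, 2, 1)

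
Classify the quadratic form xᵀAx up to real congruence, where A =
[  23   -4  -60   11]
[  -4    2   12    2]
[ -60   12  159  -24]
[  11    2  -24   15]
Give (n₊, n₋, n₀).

step 0: pivot 23 → sign +
step 1: pivot 30/23 → sign +
step 2: pivot 3/5 → sign +
step 3: pivot -2 → sign −
signature = (3, 1, 0)

Answer: (3, 1, 0)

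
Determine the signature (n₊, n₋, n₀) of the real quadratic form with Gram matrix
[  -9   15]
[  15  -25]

Answer: (0, 1, 1)

Derivation:
step 0: pivot -9 → sign −
step 1: row/col 1 already zero → sign 0
signature = (0, 1, 1)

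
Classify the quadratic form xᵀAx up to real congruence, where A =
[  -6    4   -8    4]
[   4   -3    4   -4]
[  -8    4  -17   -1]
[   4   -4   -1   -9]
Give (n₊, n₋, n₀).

Answer: (0, 3, 1)

Derivation:
step 0: pivot -6 → sign −
step 1: pivot -1/3 → sign −
step 2: pivot -1 → sign −
step 3: row/col 3 already zero → sign 0
signature = (0, 3, 1)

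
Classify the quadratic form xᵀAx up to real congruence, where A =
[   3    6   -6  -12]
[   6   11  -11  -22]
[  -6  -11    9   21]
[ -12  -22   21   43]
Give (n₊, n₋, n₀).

step 0: pivot 3 → sign +
step 1: pivot -1 → sign −
step 2: pivot -2 → sign −
step 3: pivot -1/2 → sign −
signature = (1, 3, 0)

Answer: (1, 3, 0)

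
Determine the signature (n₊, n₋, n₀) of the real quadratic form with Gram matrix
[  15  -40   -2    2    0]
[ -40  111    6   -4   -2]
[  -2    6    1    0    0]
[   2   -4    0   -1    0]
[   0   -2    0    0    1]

Answer: (4, 1, 0)

Derivation:
step 0: pivot 15 → sign +
step 1: pivot 13/3 → sign +
step 2: pivot 41/65 → sign +
step 3: pivot -69/41 → sign −
step 4: pivot 3/23 → sign +
signature = (4, 1, 0)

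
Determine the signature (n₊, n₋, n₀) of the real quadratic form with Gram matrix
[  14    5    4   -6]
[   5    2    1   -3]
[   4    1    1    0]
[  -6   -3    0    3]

Answer: (2, 2, 0)

Derivation:
step 0: pivot 14 → sign +
step 1: pivot 3/14 → sign +
step 2: pivot -1 → sign −
step 3: pivot -3 → sign −
signature = (2, 2, 0)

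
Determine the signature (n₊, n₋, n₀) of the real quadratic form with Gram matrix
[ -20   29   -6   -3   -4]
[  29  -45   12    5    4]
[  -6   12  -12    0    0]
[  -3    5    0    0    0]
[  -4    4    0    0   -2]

step 0: pivot -20 → sign −
step 1: pivot -59/20 → sign −
step 2: pivot -384/59 → sign −
step 3: pivot 1 → sign +
step 4: row/col 4 already zero → sign 0
signature = (1, 3, 1)

Answer: (1, 3, 1)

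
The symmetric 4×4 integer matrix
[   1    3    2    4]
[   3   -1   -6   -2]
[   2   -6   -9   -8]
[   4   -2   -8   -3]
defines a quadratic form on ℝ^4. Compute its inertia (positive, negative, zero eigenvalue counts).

Answer: (3, 1, 0)

Derivation:
step 0: pivot 1 → sign +
step 1: pivot -10 → sign −
step 2: pivot 7/5 → sign +
step 3: pivot 1/7 → sign +
signature = (3, 1, 0)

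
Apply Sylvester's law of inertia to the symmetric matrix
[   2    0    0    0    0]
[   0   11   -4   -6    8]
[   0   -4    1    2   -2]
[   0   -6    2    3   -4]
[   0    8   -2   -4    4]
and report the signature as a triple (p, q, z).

step 0: pivot 2 → sign +
step 1: pivot 11 → sign +
step 2: pivot -5/11 → sign −
step 3: pivot -1/5 → sign −
step 4: row/col 4 already zero → sign 0
signature = (2, 2, 1)

Answer: (2, 2, 1)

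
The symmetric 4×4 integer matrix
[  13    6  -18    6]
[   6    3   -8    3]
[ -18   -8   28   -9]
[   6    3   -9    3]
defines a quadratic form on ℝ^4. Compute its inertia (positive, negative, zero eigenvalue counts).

Answer: (3, 1, 0)

Derivation:
step 0: pivot 13 → sign +
step 1: pivot 3/13 → sign +
step 2: pivot 8/3 → sign +
step 3: pivot -3/8 → sign −
signature = (3, 1, 0)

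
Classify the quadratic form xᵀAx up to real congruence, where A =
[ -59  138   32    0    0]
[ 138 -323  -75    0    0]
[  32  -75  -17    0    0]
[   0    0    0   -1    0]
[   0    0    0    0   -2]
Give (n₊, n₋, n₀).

step 0: pivot -59 → sign −
step 1: pivot -13/59 → sign −
step 2: pivot 6/13 → sign +
step 3: pivot -1 → sign −
step 4: pivot -2 → sign −
signature = (1, 4, 0)

Answer: (1, 4, 0)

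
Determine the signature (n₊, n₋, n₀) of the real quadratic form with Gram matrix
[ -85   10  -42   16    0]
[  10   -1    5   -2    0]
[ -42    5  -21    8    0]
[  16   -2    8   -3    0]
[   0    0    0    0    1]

Answer: (2, 2, 1)

Derivation:
step 0: pivot -85 → sign −
step 1: pivot 3/17 → sign +
step 2: pivot -4/15 → sign −
step 3: pivot 1 → sign +
step 4: row/col 4 already zero → sign 0
signature = (2, 2, 1)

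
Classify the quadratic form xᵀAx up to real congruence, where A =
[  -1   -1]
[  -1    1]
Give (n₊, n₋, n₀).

step 0: pivot -1 → sign −
step 1: pivot 2 → sign +
signature = (1, 1, 0)

Answer: (1, 1, 0)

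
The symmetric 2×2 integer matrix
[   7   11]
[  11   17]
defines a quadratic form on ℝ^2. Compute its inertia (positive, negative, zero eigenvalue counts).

Answer: (1, 1, 0)

Derivation:
step 0: pivot 7 → sign +
step 1: pivot -2/7 → sign −
signature = (1, 1, 0)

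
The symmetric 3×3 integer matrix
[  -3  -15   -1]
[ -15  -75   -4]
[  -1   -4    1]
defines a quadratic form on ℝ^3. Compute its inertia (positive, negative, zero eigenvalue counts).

step 0: pivot -3 → sign −
step 1: pivot 4/3 → sign +
step 2: pivot -3/4 → sign −
signature = (1, 2, 0)

Answer: (1, 2, 0)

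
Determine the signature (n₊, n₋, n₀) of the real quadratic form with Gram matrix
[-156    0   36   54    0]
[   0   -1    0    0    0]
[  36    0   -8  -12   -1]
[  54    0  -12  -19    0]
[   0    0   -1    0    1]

step 0: pivot -156 → sign −
step 1: pivot -1 → sign −
step 2: pivot 4/13 → sign +
step 3: pivot -1 → sign −
step 4: row/col 4 already zero → sign 0
signature = (1, 3, 1)

Answer: (1, 3, 1)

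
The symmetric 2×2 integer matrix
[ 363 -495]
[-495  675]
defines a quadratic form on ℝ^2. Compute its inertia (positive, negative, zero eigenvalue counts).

step 0: pivot 363 → sign +
step 1: row/col 1 already zero → sign 0
signature = (1, 0, 1)

Answer: (1, 0, 1)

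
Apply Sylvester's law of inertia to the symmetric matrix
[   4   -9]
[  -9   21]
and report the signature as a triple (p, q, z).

Answer: (2, 0, 0)

Derivation:
step 0: pivot 4 → sign +
step 1: pivot 3/4 → sign +
signature = (2, 0, 0)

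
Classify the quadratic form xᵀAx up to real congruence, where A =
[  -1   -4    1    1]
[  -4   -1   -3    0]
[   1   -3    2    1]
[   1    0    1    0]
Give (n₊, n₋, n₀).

step 0: pivot -1 → sign −
step 1: pivot 15 → sign +
step 2: pivot -4/15 → sign −
step 3: row/col 3 already zero → sign 0
signature = (1, 2, 1)

Answer: (1, 2, 1)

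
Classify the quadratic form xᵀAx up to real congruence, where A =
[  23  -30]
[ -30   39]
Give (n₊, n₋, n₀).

Answer: (1, 1, 0)

Derivation:
step 0: pivot 23 → sign +
step 1: pivot -3/23 → sign −
signature = (1, 1, 0)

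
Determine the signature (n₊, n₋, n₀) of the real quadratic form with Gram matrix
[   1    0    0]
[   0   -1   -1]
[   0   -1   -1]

Answer: (1, 1, 1)

Derivation:
step 0: pivot 1 → sign +
step 1: pivot -1 → sign −
step 2: row/col 2 already zero → sign 0
signature = (1, 1, 1)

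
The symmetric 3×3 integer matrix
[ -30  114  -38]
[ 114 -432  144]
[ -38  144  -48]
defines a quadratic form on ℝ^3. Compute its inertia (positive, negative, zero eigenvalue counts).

Answer: (1, 1, 1)

Derivation:
step 0: pivot -30 → sign −
step 1: pivot 6/5 → sign +
step 2: row/col 2 already zero → sign 0
signature = (1, 1, 1)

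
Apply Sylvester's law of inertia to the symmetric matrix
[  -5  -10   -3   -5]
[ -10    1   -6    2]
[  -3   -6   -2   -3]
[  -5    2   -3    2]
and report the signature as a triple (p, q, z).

Answer: (2, 2, 0)

Derivation:
step 0: pivot -5 → sign −
step 1: pivot 21 → sign +
step 2: pivot -1/5 → sign −
step 3: pivot 1/7 → sign +
signature = (2, 2, 0)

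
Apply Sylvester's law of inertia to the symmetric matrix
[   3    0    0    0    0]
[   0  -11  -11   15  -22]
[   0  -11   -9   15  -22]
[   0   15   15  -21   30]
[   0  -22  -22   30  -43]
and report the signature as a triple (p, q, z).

step 0: pivot 3 → sign +
step 1: pivot -11 → sign −
step 2: pivot 2 → sign +
step 3: pivot -6/11 → sign −
step 4: pivot 1 → sign +
signature = (3, 2, 0)

Answer: (3, 2, 0)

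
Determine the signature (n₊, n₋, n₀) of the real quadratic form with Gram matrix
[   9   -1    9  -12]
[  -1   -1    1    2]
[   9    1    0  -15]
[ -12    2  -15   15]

Answer: (1, 2, 1)

Derivation:
step 0: pivot 9 → sign +
step 1: pivot -10/9 → sign −
step 2: pivot -27/5 → sign −
step 3: row/col 3 already zero → sign 0
signature = (1, 2, 1)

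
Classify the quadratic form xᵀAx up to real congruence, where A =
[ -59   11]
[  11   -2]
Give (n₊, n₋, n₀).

Answer: (1, 1, 0)

Derivation:
step 0: pivot -59 → sign −
step 1: pivot 3/59 → sign +
signature = (1, 1, 0)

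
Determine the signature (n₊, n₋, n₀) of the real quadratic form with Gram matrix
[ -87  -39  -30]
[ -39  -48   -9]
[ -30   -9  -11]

step 0: pivot -87 → sign −
step 1: pivot -885/29 → sign −
step 2: pivot -2/295 → sign −
signature = (0, 3, 0)

Answer: (0, 3, 0)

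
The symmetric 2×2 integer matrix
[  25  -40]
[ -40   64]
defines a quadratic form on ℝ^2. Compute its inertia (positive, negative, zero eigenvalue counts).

Answer: (1, 0, 1)

Derivation:
step 0: pivot 25 → sign +
step 1: row/col 1 already zero → sign 0
signature = (1, 0, 1)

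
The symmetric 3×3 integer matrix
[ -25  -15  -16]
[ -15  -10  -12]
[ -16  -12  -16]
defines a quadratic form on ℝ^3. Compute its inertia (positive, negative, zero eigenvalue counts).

step 0: pivot -25 → sign −
step 1: pivot -1 → sign −
step 2: row/col 2 already zero → sign 0
signature = (0, 2, 1)

Answer: (0, 2, 1)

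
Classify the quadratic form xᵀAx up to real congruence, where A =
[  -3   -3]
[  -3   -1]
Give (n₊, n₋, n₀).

Answer: (1, 1, 0)

Derivation:
step 0: pivot -3 → sign −
step 1: pivot 2 → sign +
signature = (1, 1, 0)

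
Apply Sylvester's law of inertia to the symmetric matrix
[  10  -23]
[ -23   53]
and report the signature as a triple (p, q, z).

step 0: pivot 10 → sign +
step 1: pivot 1/10 → sign +
signature = (2, 0, 0)

Answer: (2, 0, 0)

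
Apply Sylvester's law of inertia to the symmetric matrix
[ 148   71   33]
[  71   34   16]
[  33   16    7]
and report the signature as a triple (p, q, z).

step 0: pivot 148 → sign +
step 1: pivot -9/148 → sign −
step 2: pivot 1/9 → sign +
signature = (2, 1, 0)

Answer: (2, 1, 0)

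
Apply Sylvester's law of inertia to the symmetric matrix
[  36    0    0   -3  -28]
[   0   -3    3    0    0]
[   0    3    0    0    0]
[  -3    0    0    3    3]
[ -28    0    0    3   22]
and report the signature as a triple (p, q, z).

step 0: pivot 36 → sign +
step 1: pivot -3 → sign −
step 2: pivot 3 → sign +
step 3: pivot 11/4 → sign +
step 4: pivot 2/33 → sign +
signature = (4, 1, 0)

Answer: (4, 1, 0)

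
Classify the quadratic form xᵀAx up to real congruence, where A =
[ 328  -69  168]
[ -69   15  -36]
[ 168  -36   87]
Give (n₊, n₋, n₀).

Answer: (3, 0, 0)

Derivation:
step 0: pivot 328 → sign +
step 1: pivot 159/328 → sign +
step 2: pivot 3/53 → sign +
signature = (3, 0, 0)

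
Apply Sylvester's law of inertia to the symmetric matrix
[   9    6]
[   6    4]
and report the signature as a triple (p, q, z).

Answer: (1, 0, 1)

Derivation:
step 0: pivot 9 → sign +
step 1: row/col 1 already zero → sign 0
signature = (1, 0, 1)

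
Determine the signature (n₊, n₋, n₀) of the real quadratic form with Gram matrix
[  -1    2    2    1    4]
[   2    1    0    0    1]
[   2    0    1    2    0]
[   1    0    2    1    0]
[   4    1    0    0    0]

Answer: (2, 3, 0)

Derivation:
step 0: pivot -1 → sign −
step 1: pivot 5 → sign +
step 2: pivot 9/5 → sign +
step 3: pivot -2 → sign −
step 4: pivot -1/3 → sign −
signature = (2, 3, 0)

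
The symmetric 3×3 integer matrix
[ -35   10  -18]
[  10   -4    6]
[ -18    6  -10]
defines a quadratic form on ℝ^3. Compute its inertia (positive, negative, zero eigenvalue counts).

step 0: pivot -35 → sign −
step 1: pivot -8/7 → sign −
step 2: pivot -1/10 → sign −
signature = (0, 3, 0)

Answer: (0, 3, 0)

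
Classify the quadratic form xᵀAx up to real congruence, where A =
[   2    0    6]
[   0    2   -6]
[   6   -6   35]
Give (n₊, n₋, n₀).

step 0: pivot 2 → sign +
step 1: pivot 2 → sign +
step 2: pivot -1 → sign −
signature = (2, 1, 0)

Answer: (2, 1, 0)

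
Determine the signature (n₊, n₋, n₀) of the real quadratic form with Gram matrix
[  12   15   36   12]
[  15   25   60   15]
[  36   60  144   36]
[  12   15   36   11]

Answer: (2, 1, 1)

Derivation:
step 0: pivot 12 → sign +
step 1: pivot 25/4 → sign +
step 2: pivot -1 → sign −
step 3: row/col 3 already zero → sign 0
signature = (2, 1, 1)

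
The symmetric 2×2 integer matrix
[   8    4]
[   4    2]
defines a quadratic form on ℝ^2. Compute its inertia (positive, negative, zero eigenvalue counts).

step 0: pivot 8 → sign +
step 1: row/col 1 already zero → sign 0
signature = (1, 0, 1)

Answer: (1, 0, 1)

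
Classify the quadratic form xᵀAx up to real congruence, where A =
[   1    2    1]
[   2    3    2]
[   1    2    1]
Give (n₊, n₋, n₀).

step 0: pivot 1 → sign +
step 1: pivot -1 → sign −
step 2: row/col 2 already zero → sign 0
signature = (1, 1, 1)

Answer: (1, 1, 1)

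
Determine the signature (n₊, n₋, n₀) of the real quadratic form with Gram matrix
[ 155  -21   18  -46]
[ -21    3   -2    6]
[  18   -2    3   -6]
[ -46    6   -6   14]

step 0: pivot 155 → sign +
step 1: pivot 24/155 → sign +
step 2: pivot -1/3 → sign −
step 3: row/col 3 already zero → sign 0
signature = (2, 1, 1)

Answer: (2, 1, 1)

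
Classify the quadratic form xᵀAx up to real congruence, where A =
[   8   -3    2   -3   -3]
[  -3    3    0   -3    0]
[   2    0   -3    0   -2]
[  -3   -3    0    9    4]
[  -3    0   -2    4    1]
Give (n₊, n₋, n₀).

step 0: pivot 8 → sign +
step 1: pivot 15/8 → sign +
step 2: pivot -19/5 → sign −
step 3: pivot 6/19 → sign +
step 4: pivot -2/3 → sign −
signature = (3, 2, 0)

Answer: (3, 2, 0)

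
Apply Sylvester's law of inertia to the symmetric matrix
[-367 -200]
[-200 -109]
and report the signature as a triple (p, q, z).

step 0: pivot -367 → sign −
step 1: pivot -3/367 → sign −
signature = (0, 2, 0)

Answer: (0, 2, 0)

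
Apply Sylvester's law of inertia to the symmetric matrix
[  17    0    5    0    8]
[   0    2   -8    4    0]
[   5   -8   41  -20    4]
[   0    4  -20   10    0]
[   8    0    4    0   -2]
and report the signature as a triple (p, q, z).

Answer: (3, 1, 1)

Derivation:
step 0: pivot 17 → sign +
step 1: pivot 2 → sign +
step 2: pivot 128/17 → sign +
step 3: pivot -1/8 → sign −
step 4: row/col 4 already zero → sign 0
signature = (3, 1, 1)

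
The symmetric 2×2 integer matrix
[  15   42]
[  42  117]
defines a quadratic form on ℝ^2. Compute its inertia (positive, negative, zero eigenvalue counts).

step 0: pivot 15 → sign +
step 1: pivot -3/5 → sign −
signature = (1, 1, 0)

Answer: (1, 1, 0)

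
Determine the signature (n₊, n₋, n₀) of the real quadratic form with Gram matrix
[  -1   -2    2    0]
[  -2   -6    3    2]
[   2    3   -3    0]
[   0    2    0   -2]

step 0: pivot -1 → sign −
step 1: pivot -2 → sign −
step 2: pivot 3/2 → sign +
step 3: pivot -2/3 → sign −
signature = (1, 3, 0)

Answer: (1, 3, 0)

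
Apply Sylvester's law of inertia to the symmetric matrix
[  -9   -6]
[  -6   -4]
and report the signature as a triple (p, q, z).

step 0: pivot -9 → sign −
step 1: row/col 1 already zero → sign 0
signature = (0, 1, 1)

Answer: (0, 1, 1)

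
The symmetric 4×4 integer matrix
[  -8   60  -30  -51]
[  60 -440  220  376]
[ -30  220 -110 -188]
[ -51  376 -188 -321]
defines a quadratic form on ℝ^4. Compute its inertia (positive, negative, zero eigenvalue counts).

step 0: pivot -8 → sign −
step 1: pivot 10 → sign +
step 2: pivot -1/10 → sign −
step 3: row/col 3 already zero → sign 0
signature = (1, 2, 1)

Answer: (1, 2, 1)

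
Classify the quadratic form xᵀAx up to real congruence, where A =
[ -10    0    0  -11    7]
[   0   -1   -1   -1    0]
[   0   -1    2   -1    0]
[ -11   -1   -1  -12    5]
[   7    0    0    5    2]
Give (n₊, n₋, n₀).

step 0: pivot -10 → sign −
step 1: pivot -1 → sign −
step 2: pivot 3 → sign +
step 3: pivot 11/10 → sign +
step 4: pivot 3/11 → sign +
signature = (3, 2, 0)

Answer: (3, 2, 0)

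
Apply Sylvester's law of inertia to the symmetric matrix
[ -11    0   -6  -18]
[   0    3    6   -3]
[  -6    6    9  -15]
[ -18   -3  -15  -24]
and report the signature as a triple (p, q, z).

step 0: pivot -11 → sign −
step 1: pivot 3 → sign +
step 2: pivot 3/11 → sign +
step 3: row/col 3 already zero → sign 0
signature = (2, 1, 1)

Answer: (2, 1, 1)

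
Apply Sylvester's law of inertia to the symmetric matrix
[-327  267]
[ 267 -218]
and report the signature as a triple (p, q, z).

step 0: pivot -327 → sign −
step 1: pivot 1/109 → sign +
signature = (1, 1, 0)

Answer: (1, 1, 0)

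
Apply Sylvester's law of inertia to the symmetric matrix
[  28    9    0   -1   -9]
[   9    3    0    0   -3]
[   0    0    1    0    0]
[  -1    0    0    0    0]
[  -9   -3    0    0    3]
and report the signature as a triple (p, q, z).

Answer: (3, 1, 1)

Derivation:
step 0: pivot 28 → sign +
step 1: pivot 3/28 → sign +
step 2: pivot 1 → sign +
step 3: pivot -1 → sign −
step 4: row/col 4 already zero → sign 0
signature = (3, 1, 1)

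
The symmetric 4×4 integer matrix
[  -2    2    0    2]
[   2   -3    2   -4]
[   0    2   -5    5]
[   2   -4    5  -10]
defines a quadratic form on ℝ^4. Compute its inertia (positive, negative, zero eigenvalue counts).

Answer: (0, 4, 0)

Derivation:
step 0: pivot -2 → sign −
step 1: pivot -1 → sign −
step 2: pivot -1 → sign −
step 3: pivot -3 → sign −
signature = (0, 4, 0)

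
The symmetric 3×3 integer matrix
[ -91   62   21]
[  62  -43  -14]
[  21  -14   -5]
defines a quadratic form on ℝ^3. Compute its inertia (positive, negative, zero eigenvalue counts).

Answer: (0, 3, 0)

Derivation:
step 0: pivot -91 → sign −
step 1: pivot -69/91 → sign −
step 2: pivot -2/69 → sign −
signature = (0, 3, 0)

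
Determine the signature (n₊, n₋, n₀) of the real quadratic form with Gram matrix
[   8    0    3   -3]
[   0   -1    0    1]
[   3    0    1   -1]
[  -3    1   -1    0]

Answer: (1, 2, 1)

Derivation:
step 0: pivot 8 → sign +
step 1: pivot -1 → sign −
step 2: pivot -1/8 → sign −
step 3: row/col 3 already zero → sign 0
signature = (1, 2, 1)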